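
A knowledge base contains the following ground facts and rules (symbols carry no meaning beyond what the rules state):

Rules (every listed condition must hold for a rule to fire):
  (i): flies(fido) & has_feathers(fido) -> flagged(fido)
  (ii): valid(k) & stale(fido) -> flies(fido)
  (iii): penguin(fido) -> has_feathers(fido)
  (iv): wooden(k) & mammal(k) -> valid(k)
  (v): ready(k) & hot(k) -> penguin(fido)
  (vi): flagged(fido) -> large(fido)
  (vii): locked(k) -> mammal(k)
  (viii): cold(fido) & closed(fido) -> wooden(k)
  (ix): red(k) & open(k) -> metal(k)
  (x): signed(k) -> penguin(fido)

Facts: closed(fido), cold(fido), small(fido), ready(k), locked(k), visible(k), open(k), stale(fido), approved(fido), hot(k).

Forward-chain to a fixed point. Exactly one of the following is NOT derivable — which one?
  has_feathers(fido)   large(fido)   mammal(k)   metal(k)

metal(k)

Round 1: (v) [ready(k) & hot(k) -> penguin(fido)]; (vii) [locked(k) -> mammal(k)]; (viii) [cold(fido) & closed(fido) -> wooden(k)]. New: penguin(fido), mammal(k), wooden(k).
Round 2: (iii) [penguin(fido) -> has_feathers(fido)]; (iv) [wooden(k) & mammal(k) -> valid(k)]. New: has_feathers(fido), valid(k).
Round 3: (ii) [valid(k) & stale(fido) -> flies(fido)]. New: flies(fido).
Round 4: (i) [flies(fido) & has_feathers(fido) -> flagged(fido)]. New: flagged(fido).
Round 5: (vi) [flagged(fido) -> large(fido)]. New: large(fido).
Derived: has_feathers(fido) (round 2), mammal(k) (round 1), large(fido) (round 5). metal(k) never appears in any round.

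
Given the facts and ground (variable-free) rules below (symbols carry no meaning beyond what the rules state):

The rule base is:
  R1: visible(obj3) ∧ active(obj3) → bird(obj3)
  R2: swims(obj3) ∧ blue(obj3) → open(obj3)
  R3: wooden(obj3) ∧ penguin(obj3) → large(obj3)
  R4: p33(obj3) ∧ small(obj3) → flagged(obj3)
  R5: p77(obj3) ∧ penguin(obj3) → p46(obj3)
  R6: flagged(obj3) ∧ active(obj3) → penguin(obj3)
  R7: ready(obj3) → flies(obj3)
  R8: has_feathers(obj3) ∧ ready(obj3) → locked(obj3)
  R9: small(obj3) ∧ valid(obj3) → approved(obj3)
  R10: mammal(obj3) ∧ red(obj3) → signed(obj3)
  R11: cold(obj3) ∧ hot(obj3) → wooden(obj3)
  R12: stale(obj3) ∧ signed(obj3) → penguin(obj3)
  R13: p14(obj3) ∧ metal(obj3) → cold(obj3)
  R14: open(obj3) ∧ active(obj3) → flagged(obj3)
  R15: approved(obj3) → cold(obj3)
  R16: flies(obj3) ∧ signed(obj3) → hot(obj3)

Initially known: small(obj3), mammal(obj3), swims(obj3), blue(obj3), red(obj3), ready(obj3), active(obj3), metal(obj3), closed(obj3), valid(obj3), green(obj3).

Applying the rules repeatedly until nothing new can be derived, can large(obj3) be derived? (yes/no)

yes

Round 1: R2 [swims(obj3) ∧ blue(obj3) → open(obj3)]; R7 [ready(obj3) → flies(obj3)]; R9 [small(obj3) ∧ valid(obj3) → approved(obj3)]; R10 [mammal(obj3) ∧ red(obj3) → signed(obj3)]. New: open(obj3), flies(obj3), approved(obj3), signed(obj3).
Round 2: R14 [open(obj3) ∧ active(obj3) → flagged(obj3)]; R15 [approved(obj3) → cold(obj3)]; R16 [flies(obj3) ∧ signed(obj3) → hot(obj3)]. New: flagged(obj3), cold(obj3), hot(obj3).
Round 3: R6 [flagged(obj3) ∧ active(obj3) → penguin(obj3)]; R11 [cold(obj3) ∧ hot(obj3) → wooden(obj3)]. New: penguin(obj3), wooden(obj3).
Round 4: R3 [wooden(obj3) ∧ penguin(obj3) → large(obj3)]. New: large(obj3).
large(obj3) appears in round 4, so it is derivable.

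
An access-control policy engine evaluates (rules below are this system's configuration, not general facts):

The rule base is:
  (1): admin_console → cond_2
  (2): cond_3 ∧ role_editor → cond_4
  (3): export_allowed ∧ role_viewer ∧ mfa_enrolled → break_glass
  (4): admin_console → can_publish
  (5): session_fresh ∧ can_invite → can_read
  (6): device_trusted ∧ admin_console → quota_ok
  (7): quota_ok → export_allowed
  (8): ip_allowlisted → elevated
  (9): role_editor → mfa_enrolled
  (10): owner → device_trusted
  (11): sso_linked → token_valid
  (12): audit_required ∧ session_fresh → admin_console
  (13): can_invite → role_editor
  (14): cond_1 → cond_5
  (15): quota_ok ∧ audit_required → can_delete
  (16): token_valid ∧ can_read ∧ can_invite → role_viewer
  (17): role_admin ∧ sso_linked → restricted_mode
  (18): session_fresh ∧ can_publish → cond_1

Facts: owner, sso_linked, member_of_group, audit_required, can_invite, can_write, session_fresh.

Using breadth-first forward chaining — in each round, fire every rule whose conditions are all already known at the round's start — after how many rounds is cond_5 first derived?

4

Round 1 — (5), (10), (11), (12), (13), derive can_read, device_trusted, token_valid, admin_console, role_editor.
Round 2 — (1), (4), (6), (9), (16), derive cond_2, can_publish, quota_ok, mfa_enrolled, role_viewer.
Round 3 — (7), (15), (18), derive export_allowed, can_delete, cond_1.
Round 4 — (3), (14), derive break_glass, cond_5.
cond_5 first appears in round 4.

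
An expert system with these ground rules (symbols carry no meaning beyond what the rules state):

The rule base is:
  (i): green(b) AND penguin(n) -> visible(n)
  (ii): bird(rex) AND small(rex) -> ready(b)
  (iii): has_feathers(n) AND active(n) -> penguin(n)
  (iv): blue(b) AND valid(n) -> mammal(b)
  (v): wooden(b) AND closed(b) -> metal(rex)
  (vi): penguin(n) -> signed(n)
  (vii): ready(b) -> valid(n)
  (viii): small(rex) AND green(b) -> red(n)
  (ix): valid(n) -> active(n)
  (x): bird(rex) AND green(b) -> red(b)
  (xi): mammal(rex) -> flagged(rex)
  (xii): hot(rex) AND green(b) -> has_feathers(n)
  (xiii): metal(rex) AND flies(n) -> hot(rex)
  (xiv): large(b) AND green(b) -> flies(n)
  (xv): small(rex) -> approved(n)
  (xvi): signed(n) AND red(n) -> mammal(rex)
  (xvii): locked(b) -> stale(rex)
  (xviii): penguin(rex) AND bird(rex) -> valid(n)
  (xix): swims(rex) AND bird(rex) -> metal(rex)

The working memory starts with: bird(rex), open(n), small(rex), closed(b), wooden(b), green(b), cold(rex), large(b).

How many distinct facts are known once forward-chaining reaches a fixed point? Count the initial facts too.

Round 1 — (ii), (v), (viii), (x), (xiv), (xv), derive ready(b), metal(rex), red(n), red(b), flies(n), approved(n).
Round 2 — (vii), (xiii), derive valid(n), hot(rex).
Round 3 — (ix), (xii), derive active(n), has_feathers(n).
Round 4 — (iii), derive penguin(n).
Round 5 — (i), (vi), derive visible(n), signed(n).
Round 6 — (xvi), derive mammal(rex).
Round 7 — (xi), derive flagged(rex).
Closure: {active(n), approved(n), bird(rex), closed(b), cold(rex), flagged(rex), flies(n), green(b), has_feathers(n), hot(rex), large(b), mammal(rex), metal(rex), open(n), penguin(n), ready(b), red(b), red(n), signed(n), small(rex), valid(n), visible(n), wooden(b)} — 23 facts.

23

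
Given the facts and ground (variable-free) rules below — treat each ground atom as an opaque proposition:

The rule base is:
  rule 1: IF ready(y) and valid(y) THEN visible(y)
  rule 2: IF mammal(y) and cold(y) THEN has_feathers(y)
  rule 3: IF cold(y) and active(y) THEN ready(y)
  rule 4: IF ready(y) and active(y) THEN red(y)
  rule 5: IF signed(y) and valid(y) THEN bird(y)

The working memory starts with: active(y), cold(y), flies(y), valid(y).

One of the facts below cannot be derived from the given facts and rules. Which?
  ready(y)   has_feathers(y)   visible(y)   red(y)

has_feathers(y)

Round 1: rule 3 [IF cold(y) and active(y) THEN ready(y)]. New: ready(y).
Round 2: rule 1 [IF ready(y) and valid(y) THEN visible(y)]; rule 4 [IF ready(y) and active(y) THEN red(y)]. New: visible(y), red(y).
Derived: red(y) (round 2), ready(y) (round 1), visible(y) (round 2). has_feathers(y) never appears in any round.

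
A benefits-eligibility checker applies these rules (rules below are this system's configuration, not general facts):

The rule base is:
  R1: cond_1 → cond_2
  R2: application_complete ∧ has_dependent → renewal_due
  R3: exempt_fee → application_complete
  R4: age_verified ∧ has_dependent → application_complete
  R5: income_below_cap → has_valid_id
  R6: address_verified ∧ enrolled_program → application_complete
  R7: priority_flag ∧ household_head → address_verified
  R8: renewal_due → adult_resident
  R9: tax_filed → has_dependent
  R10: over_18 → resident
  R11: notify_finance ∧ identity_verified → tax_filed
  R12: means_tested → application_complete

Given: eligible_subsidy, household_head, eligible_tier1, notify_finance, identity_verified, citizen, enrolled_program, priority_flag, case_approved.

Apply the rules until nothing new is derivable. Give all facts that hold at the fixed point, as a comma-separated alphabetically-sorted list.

Round 1: R7 [priority_flag ∧ household_head → address_verified]; R11 [notify_finance ∧ identity_verified → tax_filed]. New: address_verified, tax_filed.
Round 2: R6 [address_verified ∧ enrolled_program → application_complete]; R9 [tax_filed → has_dependent]. New: application_complete, has_dependent.
Round 3: R2 [application_complete ∧ has_dependent → renewal_due]. New: renewal_due.
Round 4: R8 [renewal_due → adult_resident]. New: adult_resident.

address_verified, adult_resident, application_complete, case_approved, citizen, eligible_subsidy, eligible_tier1, enrolled_program, has_dependent, household_head, identity_verified, notify_finance, priority_flag, renewal_due, tax_filed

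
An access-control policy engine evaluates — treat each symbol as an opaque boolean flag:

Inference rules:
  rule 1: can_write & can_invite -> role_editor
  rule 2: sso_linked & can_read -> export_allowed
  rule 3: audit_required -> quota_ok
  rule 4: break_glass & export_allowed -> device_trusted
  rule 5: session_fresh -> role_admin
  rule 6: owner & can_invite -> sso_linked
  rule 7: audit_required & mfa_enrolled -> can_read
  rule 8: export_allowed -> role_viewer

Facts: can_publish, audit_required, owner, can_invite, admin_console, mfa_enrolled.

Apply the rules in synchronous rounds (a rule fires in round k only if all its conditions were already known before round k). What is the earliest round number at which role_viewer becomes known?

3

Round 1 — rule 3, rule 6, rule 7, derive quota_ok, sso_linked, can_read.
Round 2 — rule 2, derive export_allowed.
Round 3 — rule 8, derive role_viewer.
role_viewer first appears in round 3.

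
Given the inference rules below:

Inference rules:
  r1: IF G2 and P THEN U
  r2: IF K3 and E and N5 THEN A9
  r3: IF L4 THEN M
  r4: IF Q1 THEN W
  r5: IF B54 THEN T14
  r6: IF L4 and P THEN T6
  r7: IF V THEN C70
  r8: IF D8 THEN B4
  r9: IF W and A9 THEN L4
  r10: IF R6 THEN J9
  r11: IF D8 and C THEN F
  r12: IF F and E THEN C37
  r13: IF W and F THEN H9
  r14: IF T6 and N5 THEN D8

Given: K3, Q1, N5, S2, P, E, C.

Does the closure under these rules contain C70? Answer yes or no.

no

Round 1 — r2, r4, derive A9, W.
Round 2 — r9, derive L4.
Round 3 — r3, r6, derive M, T6.
Round 4 — r14, derive D8.
Round 5 — r8, r11, derive B4, F.
Round 6 — r12, r13, derive C37, H9.
Fixed point reached. C70 is concluded only by r7; r7 needs V (never derived).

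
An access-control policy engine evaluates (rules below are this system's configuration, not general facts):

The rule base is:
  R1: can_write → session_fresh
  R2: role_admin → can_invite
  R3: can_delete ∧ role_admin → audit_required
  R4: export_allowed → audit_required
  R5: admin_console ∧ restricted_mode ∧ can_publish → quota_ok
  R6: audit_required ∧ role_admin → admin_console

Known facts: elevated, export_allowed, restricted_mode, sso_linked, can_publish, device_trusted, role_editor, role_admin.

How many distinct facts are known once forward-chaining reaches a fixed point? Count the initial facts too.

[1] R2 [role_admin → can_invite]; R4 [export_allowed → audit_required]. ⇒ new: can_invite, audit_required.
[2] R6 [audit_required ∧ role_admin → admin_console]. ⇒ new: admin_console.
[3] R5 [admin_console ∧ restricted_mode ∧ can_publish → quota_ok]. ⇒ new: quota_ok.
Closure: {admin_console, audit_required, can_invite, can_publish, device_trusted, elevated, export_allowed, quota_ok, restricted_mode, role_admin, role_editor, sso_linked} — 12 facts.

12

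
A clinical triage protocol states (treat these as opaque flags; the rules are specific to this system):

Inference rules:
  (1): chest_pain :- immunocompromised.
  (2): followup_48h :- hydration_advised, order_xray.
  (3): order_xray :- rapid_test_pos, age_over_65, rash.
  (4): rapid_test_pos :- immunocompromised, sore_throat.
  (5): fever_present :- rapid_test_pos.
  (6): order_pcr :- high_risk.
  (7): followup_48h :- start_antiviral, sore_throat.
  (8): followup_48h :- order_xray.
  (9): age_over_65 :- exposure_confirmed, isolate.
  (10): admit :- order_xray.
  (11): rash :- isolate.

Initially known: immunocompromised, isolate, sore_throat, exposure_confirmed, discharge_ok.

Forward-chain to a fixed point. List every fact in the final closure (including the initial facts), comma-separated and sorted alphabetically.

Round 1 fires (1), (4), (9), (11), giving chest_pain, rapid_test_pos, age_over_65, rash.
Round 2 fires (3), (5), giving order_xray, fever_present.
Round 3 fires (8), (10), giving followup_48h, admit.

admit, age_over_65, chest_pain, discharge_ok, exposure_confirmed, fever_present, followup_48h, immunocompromised, isolate, order_xray, rapid_test_pos, rash, sore_throat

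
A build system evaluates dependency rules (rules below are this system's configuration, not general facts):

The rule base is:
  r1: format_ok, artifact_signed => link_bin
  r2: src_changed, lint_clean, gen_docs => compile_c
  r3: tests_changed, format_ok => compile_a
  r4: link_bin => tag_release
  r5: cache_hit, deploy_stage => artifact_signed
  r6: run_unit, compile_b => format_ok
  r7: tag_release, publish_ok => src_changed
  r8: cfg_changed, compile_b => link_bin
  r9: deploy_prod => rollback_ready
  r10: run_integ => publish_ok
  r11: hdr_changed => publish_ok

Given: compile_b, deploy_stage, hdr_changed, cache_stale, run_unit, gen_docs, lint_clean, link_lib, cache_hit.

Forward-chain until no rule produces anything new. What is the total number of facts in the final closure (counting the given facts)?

Round 1: r5 [cache_hit, deploy_stage => artifact_signed]; r6 [run_unit, compile_b => format_ok]; r11 [hdr_changed => publish_ok]. Adds artifact_signed, format_ok, publish_ok.
Round 2: r1 [format_ok, artifact_signed => link_bin]. Adds link_bin.
Round 3: r4 [link_bin => tag_release]. Adds tag_release.
Round 4: r7 [tag_release, publish_ok => src_changed]. Adds src_changed.
Round 5: r2 [src_changed, lint_clean, gen_docs => compile_c]. Adds compile_c.
Closure: {artifact_signed, cache_hit, cache_stale, compile_b, compile_c, deploy_stage, format_ok, gen_docs, hdr_changed, link_bin, link_lib, lint_clean, publish_ok, run_unit, src_changed, tag_release} — 16 facts.

16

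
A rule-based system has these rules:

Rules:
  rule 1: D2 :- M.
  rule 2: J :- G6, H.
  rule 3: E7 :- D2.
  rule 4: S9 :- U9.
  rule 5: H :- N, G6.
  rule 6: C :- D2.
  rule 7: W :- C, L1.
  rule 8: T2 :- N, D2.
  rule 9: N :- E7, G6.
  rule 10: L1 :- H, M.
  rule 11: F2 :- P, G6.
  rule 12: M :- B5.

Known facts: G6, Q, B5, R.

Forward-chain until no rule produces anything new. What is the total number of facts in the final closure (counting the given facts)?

Round 1: rule 12 [M :- B5.]. New: M.
Round 2: rule 1 [D2 :- M.]. New: D2.
Round 3: rule 3 [E7 :- D2.]; rule 6 [C :- D2.]. New: E7, C.
Round 4: rule 9 [N :- E7, G6.]. New: N.
Round 5: rule 5 [H :- N, G6.]; rule 8 [T2 :- N, D2.]. New: H, T2.
Round 6: rule 2 [J :- G6, H.]; rule 10 [L1 :- H, M.]. New: J, L1.
Round 7: rule 7 [W :- C, L1.]. New: W.
Closure: {B5, C, D2, E7, G6, H, J, L1, M, N, Q, R, T2, W} — 14 facts.

14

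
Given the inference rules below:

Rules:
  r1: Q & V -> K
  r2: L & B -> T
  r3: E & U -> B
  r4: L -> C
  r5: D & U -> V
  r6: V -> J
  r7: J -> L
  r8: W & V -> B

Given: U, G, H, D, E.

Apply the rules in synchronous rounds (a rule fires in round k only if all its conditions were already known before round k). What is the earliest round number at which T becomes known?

Round 1: r3 [E & U -> B]; r5 [D & U -> V]. New: B, V.
Round 2: r6 [V -> J]. New: J.
Round 3: r7 [J -> L]. New: L.
Round 4: r2 [L & B -> T]; r4 [L -> C]. New: T, C.
T first appears in round 4.

4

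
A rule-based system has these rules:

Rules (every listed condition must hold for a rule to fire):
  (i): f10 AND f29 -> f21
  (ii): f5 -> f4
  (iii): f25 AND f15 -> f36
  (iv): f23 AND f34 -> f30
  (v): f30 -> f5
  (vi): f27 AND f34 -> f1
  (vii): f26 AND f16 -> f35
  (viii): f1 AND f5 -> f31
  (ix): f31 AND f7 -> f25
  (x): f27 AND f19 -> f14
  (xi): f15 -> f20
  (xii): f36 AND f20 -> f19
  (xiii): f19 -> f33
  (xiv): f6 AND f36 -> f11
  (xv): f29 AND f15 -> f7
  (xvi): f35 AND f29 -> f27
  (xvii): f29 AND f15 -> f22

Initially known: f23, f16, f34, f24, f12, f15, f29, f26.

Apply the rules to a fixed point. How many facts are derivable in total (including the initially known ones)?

23

Round 1 — (iv), (vii), (xi), (xv), (xvii), derive f30, f35, f20, f7, f22.
Round 2 — (v), (xvi), derive f5, f27.
Round 3 — (ii), (vi), derive f4, f1.
Round 4 — (viii), derive f31.
Round 5 — (ix), derive f25.
Round 6 — (iii), derive f36.
Round 7 — (xii), derive f19.
Round 8 — (x), (xiii), derive f14, f33.
Closure: {f1, f12, f14, f15, f16, f19, f20, f22, f23, f24, f25, f26, f27, f29, f30, f31, f33, f34, f35, f36, f4, f5, f7} — 23 facts.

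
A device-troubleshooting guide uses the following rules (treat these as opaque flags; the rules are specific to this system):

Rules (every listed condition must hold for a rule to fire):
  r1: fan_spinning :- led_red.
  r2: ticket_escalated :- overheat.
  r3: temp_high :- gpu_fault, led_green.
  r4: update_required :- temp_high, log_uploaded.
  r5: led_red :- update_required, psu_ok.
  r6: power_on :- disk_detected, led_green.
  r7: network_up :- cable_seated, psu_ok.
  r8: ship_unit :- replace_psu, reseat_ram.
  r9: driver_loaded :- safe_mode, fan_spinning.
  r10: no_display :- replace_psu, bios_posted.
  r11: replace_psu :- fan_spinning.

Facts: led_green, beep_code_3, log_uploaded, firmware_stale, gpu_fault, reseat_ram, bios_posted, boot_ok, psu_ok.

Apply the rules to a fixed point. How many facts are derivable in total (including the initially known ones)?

16

Round 1 — r3, derive temp_high.
Round 2 — r4, derive update_required.
Round 3 — r5, derive led_red.
Round 4 — r1, derive fan_spinning.
Round 5 — r11, derive replace_psu.
Round 6 — r8, r10, derive ship_unit, no_display.
Closure: {beep_code_3, bios_posted, boot_ok, fan_spinning, firmware_stale, gpu_fault, led_green, led_red, log_uploaded, no_display, psu_ok, replace_psu, reseat_ram, ship_unit, temp_high, update_required} — 16 facts.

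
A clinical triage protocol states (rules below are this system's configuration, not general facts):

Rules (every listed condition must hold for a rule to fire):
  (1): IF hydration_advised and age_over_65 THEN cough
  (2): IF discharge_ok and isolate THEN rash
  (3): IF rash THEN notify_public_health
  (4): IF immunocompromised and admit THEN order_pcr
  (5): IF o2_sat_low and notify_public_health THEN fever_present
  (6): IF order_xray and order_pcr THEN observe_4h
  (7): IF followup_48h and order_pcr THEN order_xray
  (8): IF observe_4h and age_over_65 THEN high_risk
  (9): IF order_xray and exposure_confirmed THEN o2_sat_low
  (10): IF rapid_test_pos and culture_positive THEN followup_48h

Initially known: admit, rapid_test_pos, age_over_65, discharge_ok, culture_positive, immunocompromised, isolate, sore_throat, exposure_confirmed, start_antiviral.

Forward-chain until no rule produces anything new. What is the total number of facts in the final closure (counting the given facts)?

19

Round 1 fires (2), (4), (10), giving rash, order_pcr, followup_48h.
Round 2 fires (3), (7), giving notify_public_health, order_xray.
Round 3 fires (6), (9), giving observe_4h, o2_sat_low.
Round 4 fires (5), (8), giving fever_present, high_risk.
Closure: {admit, age_over_65, culture_positive, discharge_ok, exposure_confirmed, fever_present, followup_48h, high_risk, immunocompromised, isolate, notify_public_health, o2_sat_low, observe_4h, order_pcr, order_xray, rapid_test_pos, rash, sore_throat, start_antiviral} — 19 facts.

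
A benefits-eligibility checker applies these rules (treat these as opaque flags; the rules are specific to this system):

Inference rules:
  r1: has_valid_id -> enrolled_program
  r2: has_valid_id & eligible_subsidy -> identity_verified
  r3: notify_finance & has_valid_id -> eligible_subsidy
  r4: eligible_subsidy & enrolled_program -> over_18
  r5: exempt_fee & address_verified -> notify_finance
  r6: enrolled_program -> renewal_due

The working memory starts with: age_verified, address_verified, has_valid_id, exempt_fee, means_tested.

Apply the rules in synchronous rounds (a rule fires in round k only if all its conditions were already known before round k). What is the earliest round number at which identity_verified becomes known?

Round 1: r1 [has_valid_id -> enrolled_program]; r5 [exempt_fee & address_verified -> notify_finance]. New: enrolled_program, notify_finance.
Round 2: r3 [notify_finance & has_valid_id -> eligible_subsidy]; r6 [enrolled_program -> renewal_due]. New: eligible_subsidy, renewal_due.
Round 3: r2 [has_valid_id & eligible_subsidy -> identity_verified]; r4 [eligible_subsidy & enrolled_program -> over_18]. New: identity_verified, over_18.
identity_verified first appears in round 3.

3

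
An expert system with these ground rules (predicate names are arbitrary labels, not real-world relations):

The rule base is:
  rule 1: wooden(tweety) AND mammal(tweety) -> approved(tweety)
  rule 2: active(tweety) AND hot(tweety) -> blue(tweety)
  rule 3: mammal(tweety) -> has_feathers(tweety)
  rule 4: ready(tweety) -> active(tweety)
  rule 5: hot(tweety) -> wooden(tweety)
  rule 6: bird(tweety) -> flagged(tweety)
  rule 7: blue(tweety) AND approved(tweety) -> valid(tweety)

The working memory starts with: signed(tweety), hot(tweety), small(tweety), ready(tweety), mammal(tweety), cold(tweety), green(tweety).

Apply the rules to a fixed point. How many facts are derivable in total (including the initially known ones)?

Round 1: rule 3 [mammal(tweety) -> has_feathers(tweety)]; rule 4 [ready(tweety) -> active(tweety)]; rule 5 [hot(tweety) -> wooden(tweety)]. New: has_feathers(tweety), active(tweety), wooden(tweety).
Round 2: rule 1 [wooden(tweety) AND mammal(tweety) -> approved(tweety)]; rule 2 [active(tweety) AND hot(tweety) -> blue(tweety)]. New: approved(tweety), blue(tweety).
Round 3: rule 7 [blue(tweety) AND approved(tweety) -> valid(tweety)]. New: valid(tweety).
Closure: {active(tweety), approved(tweety), blue(tweety), cold(tweety), green(tweety), has_feathers(tweety), hot(tweety), mammal(tweety), ready(tweety), signed(tweety), small(tweety), valid(tweety), wooden(tweety)} — 13 facts.

13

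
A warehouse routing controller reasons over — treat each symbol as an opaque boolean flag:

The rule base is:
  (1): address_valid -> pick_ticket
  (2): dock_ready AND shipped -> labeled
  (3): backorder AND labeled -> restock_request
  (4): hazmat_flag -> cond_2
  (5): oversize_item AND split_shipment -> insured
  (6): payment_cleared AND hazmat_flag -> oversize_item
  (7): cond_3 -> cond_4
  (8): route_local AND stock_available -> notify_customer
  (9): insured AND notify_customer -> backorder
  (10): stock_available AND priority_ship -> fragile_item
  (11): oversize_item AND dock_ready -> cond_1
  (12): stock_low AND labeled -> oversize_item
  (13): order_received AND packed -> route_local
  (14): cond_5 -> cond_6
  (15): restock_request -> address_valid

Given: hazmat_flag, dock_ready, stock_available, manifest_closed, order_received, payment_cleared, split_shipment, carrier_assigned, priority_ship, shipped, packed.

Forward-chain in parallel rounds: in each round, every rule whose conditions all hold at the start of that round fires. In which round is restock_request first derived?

Round 1 fires (2), (4), (6), (10), (13), giving labeled, cond_2, oversize_item, fragile_item, route_local.
Round 2 fires (5), (8), (11), giving insured, notify_customer, cond_1.
Round 3 fires (9), giving backorder.
Round 4 fires (3), giving restock_request.
restock_request first appears in round 4.

4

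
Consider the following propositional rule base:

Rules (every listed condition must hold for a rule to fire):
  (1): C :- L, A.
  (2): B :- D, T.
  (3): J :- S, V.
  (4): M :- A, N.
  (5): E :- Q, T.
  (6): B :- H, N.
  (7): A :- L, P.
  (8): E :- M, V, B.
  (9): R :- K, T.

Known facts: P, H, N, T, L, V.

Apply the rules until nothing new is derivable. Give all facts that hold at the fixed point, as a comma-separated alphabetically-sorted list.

A, B, C, E, H, L, M, N, P, T, V

Round 1: (6) [B :- H, N.]; (7) [A :- L, P.]. New: B, A.
Round 2: (1) [C :- L, A.]; (4) [M :- A, N.]. New: C, M.
Round 3: (8) [E :- M, V, B.]. New: E.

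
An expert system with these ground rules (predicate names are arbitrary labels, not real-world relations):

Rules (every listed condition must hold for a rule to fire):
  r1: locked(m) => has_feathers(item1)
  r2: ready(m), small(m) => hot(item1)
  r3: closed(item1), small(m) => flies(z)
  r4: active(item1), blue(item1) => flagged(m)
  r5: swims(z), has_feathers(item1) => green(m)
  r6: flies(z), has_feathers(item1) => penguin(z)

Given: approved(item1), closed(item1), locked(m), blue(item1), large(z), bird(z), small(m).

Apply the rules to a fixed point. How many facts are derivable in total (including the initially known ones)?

[1] r1 [locked(m) => has_feathers(item1)]; r3 [closed(item1), small(m) => flies(z)]. ⇒ new: has_feathers(item1), flies(z).
[2] r6 [flies(z), has_feathers(item1) => penguin(z)]. ⇒ new: penguin(z).
Closure: {approved(item1), bird(z), blue(item1), closed(item1), flies(z), has_feathers(item1), large(z), locked(m), penguin(z), small(m)} — 10 facts.

10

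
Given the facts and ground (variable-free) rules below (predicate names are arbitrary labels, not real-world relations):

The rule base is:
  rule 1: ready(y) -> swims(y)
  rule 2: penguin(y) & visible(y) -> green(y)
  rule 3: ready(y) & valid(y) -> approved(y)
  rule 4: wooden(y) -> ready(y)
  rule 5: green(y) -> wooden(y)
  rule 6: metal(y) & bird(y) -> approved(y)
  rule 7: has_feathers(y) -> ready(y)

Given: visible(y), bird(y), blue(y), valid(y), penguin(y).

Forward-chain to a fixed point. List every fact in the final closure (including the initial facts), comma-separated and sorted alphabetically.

approved(y), bird(y), blue(y), green(y), penguin(y), ready(y), swims(y), valid(y), visible(y), wooden(y)

[1] rule 2 [penguin(y) & visible(y) -> green(y)]. ⇒ new: green(y).
[2] rule 5 [green(y) -> wooden(y)]. ⇒ new: wooden(y).
[3] rule 4 [wooden(y) -> ready(y)]. ⇒ new: ready(y).
[4] rule 1 [ready(y) -> swims(y)]; rule 3 [ready(y) & valid(y) -> approved(y)]. ⇒ new: swims(y), approved(y).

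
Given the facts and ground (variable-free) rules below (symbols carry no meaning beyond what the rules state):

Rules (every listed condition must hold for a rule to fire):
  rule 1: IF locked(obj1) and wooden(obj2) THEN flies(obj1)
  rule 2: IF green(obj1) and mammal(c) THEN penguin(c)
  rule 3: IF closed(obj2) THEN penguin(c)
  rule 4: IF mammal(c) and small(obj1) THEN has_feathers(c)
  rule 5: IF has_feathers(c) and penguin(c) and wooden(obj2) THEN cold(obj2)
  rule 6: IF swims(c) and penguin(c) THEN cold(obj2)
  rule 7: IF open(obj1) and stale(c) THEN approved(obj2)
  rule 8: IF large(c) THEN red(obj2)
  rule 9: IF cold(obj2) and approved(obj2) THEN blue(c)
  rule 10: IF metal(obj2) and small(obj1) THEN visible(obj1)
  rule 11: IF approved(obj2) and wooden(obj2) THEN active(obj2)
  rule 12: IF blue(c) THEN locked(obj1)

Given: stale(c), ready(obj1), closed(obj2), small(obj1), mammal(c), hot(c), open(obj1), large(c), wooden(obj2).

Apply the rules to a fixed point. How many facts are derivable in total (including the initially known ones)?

Round 1 — rule 3, rule 4, rule 7, rule 8, derive penguin(c), has_feathers(c), approved(obj2), red(obj2).
Round 2 — rule 5, rule 11, derive cold(obj2), active(obj2).
Round 3 — rule 9, derive blue(c).
Round 4 — rule 12, derive locked(obj1).
Round 5 — rule 1, derive flies(obj1).
Closure: {active(obj2), approved(obj2), blue(c), closed(obj2), cold(obj2), flies(obj1), has_feathers(c), hot(c), large(c), locked(obj1), mammal(c), open(obj1), penguin(c), ready(obj1), red(obj2), small(obj1), stale(c), wooden(obj2)} — 18 facts.

18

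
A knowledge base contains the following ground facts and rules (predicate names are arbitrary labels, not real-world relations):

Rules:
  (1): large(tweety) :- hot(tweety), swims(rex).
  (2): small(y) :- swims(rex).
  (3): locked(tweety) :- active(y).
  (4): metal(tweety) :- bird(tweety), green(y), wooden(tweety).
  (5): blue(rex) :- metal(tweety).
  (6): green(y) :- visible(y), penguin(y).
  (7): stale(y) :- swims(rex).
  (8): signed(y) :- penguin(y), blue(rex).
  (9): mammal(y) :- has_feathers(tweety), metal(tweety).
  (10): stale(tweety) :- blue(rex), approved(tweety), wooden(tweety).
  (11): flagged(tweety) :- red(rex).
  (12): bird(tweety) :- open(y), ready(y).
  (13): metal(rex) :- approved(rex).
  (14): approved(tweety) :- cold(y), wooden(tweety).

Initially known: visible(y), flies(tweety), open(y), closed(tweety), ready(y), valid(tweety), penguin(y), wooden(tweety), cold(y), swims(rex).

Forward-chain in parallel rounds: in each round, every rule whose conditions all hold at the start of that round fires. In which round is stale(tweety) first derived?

4

[1] (2) [small(y) :- swims(rex).]; (6) [green(y) :- visible(y), penguin(y).]; (7) [stale(y) :- swims(rex).]; (12) [bird(tweety) :- open(y), ready(y).]; (14) [approved(tweety) :- cold(y), wooden(tweety).]. ⇒ new: small(y), green(y), stale(y), bird(tweety), approved(tweety).
[2] (4) [metal(tweety) :- bird(tweety), green(y), wooden(tweety).]. ⇒ new: metal(tweety).
[3] (5) [blue(rex) :- metal(tweety).]. ⇒ new: blue(rex).
[4] (8) [signed(y) :- penguin(y), blue(rex).]; (10) [stale(tweety) :- blue(rex), approved(tweety), wooden(tweety).]. ⇒ new: signed(y), stale(tweety).
stale(tweety) first appears in round 4.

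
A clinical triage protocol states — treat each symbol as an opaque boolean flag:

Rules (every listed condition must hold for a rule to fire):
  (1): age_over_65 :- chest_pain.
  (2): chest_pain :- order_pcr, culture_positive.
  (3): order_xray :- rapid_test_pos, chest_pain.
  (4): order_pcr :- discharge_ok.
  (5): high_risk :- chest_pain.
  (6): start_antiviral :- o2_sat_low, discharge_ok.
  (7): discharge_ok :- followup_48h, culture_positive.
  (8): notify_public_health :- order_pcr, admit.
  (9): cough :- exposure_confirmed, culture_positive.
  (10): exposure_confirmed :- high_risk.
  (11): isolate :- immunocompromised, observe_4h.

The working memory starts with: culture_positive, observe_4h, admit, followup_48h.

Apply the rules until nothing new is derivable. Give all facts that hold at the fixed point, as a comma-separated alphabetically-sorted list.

Round 1: (7) [discharge_ok :- followup_48h, culture_positive.]. New: discharge_ok.
Round 2: (4) [order_pcr :- discharge_ok.]. New: order_pcr.
Round 3: (2) [chest_pain :- order_pcr, culture_positive.]; (8) [notify_public_health :- order_pcr, admit.]. New: chest_pain, notify_public_health.
Round 4: (1) [age_over_65 :- chest_pain.]; (5) [high_risk :- chest_pain.]. New: age_over_65, high_risk.
Round 5: (10) [exposure_confirmed :- high_risk.]. New: exposure_confirmed.
Round 6: (9) [cough :- exposure_confirmed, culture_positive.]. New: cough.

admit, age_over_65, chest_pain, cough, culture_positive, discharge_ok, exposure_confirmed, followup_48h, high_risk, notify_public_health, observe_4h, order_pcr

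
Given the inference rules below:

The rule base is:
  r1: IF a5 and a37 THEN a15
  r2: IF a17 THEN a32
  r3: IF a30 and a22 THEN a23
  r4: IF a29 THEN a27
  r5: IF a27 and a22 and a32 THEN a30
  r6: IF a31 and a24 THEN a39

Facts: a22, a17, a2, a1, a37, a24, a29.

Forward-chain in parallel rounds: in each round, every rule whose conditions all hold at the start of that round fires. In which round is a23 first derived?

Round 1: r2 [IF a17 THEN a32]; r4 [IF a29 THEN a27]. New: a32, a27.
Round 2: r5 [IF a27 and a22 and a32 THEN a30]. New: a30.
Round 3: r3 [IF a30 and a22 THEN a23]. New: a23.
a23 first appears in round 3.

3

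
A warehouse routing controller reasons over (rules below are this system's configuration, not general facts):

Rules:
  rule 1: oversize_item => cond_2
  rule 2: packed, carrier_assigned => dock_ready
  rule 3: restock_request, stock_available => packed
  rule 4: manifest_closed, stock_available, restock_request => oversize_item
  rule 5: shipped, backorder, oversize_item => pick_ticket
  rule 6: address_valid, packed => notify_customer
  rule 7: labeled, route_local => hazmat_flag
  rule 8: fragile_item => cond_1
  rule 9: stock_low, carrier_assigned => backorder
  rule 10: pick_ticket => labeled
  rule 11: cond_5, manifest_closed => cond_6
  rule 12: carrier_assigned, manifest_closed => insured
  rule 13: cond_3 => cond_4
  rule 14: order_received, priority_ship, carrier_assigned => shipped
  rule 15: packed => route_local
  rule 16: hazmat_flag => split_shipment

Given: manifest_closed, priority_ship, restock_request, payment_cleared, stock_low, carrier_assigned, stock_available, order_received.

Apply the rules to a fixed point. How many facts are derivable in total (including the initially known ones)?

Round 1: rule 3 [restock_request, stock_available => packed]; rule 4 [manifest_closed, stock_available, restock_request => oversize_item]; rule 9 [stock_low, carrier_assigned => backorder]; rule 12 [carrier_assigned, manifest_closed => insured]; rule 14 [order_received, priority_ship, carrier_assigned => shipped]. Adds packed, oversize_item, backorder, insured, shipped.
Round 2: rule 1 [oversize_item => cond_2]; rule 2 [packed, carrier_assigned => dock_ready]; rule 5 [shipped, backorder, oversize_item => pick_ticket]; rule 15 [packed => route_local]. Adds cond_2, dock_ready, pick_ticket, route_local.
Round 3: rule 10 [pick_ticket => labeled]. Adds labeled.
Round 4: rule 7 [labeled, route_local => hazmat_flag]. Adds hazmat_flag.
Round 5: rule 16 [hazmat_flag => split_shipment]. Adds split_shipment.
Closure: {backorder, carrier_assigned, cond_2, dock_ready, hazmat_flag, insured, labeled, manifest_closed, order_received, oversize_item, packed, payment_cleared, pick_ticket, priority_ship, restock_request, route_local, shipped, split_shipment, stock_available, stock_low} — 20 facts.

20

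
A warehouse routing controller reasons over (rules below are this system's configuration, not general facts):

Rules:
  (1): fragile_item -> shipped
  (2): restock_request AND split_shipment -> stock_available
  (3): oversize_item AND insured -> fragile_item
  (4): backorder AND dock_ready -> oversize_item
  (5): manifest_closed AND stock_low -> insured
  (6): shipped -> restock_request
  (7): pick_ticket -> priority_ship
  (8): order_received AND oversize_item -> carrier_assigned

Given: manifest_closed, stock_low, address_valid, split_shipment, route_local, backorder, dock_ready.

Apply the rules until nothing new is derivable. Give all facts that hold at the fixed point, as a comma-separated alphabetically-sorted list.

address_valid, backorder, dock_ready, fragile_item, insured, manifest_closed, oversize_item, restock_request, route_local, shipped, split_shipment, stock_available, stock_low

Round 1: (4) [backorder AND dock_ready -> oversize_item]; (5) [manifest_closed AND stock_low -> insured]. Adds oversize_item, insured.
Round 2: (3) [oversize_item AND insured -> fragile_item]. Adds fragile_item.
Round 3: (1) [fragile_item -> shipped]. Adds shipped.
Round 4: (6) [shipped -> restock_request]. Adds restock_request.
Round 5: (2) [restock_request AND split_shipment -> stock_available]. Adds stock_available.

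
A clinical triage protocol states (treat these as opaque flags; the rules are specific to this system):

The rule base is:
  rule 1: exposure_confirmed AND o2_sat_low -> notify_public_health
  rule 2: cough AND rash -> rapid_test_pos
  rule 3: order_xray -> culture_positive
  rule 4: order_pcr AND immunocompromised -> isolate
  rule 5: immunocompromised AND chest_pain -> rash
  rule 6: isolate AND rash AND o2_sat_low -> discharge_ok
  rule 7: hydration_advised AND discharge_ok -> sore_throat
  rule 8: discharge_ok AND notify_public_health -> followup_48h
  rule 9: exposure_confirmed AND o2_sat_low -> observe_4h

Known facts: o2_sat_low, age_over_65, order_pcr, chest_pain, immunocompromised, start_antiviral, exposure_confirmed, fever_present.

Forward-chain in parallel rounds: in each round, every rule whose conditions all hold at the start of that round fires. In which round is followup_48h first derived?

3

[1] rule 1 [exposure_confirmed AND o2_sat_low -> notify_public_health]; rule 4 [order_pcr AND immunocompromised -> isolate]; rule 5 [immunocompromised AND chest_pain -> rash]; rule 9 [exposure_confirmed AND o2_sat_low -> observe_4h]. ⇒ new: notify_public_health, isolate, rash, observe_4h.
[2] rule 6 [isolate AND rash AND o2_sat_low -> discharge_ok]. ⇒ new: discharge_ok.
[3] rule 8 [discharge_ok AND notify_public_health -> followup_48h]. ⇒ new: followup_48h.
followup_48h first appears in round 3.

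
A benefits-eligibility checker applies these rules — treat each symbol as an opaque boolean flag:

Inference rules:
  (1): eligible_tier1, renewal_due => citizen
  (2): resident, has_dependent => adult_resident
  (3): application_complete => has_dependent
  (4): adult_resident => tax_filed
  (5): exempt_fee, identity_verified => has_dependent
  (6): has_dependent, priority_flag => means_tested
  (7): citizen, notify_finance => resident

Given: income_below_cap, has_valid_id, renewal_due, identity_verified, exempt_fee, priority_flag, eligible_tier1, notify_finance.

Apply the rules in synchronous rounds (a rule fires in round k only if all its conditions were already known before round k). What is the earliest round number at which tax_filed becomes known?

4

Round 1: (1) [eligible_tier1, renewal_due => citizen]; (5) [exempt_fee, identity_verified => has_dependent]. New: citizen, has_dependent.
Round 2: (6) [has_dependent, priority_flag => means_tested]; (7) [citizen, notify_finance => resident]. New: means_tested, resident.
Round 3: (2) [resident, has_dependent => adult_resident]. New: adult_resident.
Round 4: (4) [adult_resident => tax_filed]. New: tax_filed.
tax_filed first appears in round 4.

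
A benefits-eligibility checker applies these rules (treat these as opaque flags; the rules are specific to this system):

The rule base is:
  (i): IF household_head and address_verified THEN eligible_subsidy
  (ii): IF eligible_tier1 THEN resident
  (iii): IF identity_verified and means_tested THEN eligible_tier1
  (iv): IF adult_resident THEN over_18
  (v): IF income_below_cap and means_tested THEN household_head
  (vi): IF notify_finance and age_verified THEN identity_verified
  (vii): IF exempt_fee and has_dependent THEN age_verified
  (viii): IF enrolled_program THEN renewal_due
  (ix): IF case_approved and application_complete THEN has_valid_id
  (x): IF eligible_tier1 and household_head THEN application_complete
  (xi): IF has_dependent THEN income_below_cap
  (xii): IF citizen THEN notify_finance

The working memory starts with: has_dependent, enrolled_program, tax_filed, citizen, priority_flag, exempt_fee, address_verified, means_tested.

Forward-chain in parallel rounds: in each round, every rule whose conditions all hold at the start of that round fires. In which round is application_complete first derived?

Round 1: (vii) [IF exempt_fee and has_dependent THEN age_verified]; (viii) [IF enrolled_program THEN renewal_due]; (xi) [IF has_dependent THEN income_below_cap]; (xii) [IF citizen THEN notify_finance]. New: age_verified, renewal_due, income_below_cap, notify_finance.
Round 2: (v) [IF income_below_cap and means_tested THEN household_head]; (vi) [IF notify_finance and age_verified THEN identity_verified]. New: household_head, identity_verified.
Round 3: (i) [IF household_head and address_verified THEN eligible_subsidy]; (iii) [IF identity_verified and means_tested THEN eligible_tier1]. New: eligible_subsidy, eligible_tier1.
Round 4: (ii) [IF eligible_tier1 THEN resident]; (x) [IF eligible_tier1 and household_head THEN application_complete]. New: resident, application_complete.
application_complete first appears in round 4.

4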